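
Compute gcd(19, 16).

1

gcd(19, 16):
  19 = 1·16 + 3
  16 = 5·3 + 1
  3 = 3·1
so gcd(19, 16) = 1.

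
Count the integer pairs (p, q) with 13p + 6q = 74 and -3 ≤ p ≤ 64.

11

gcd(13, 6):
  13 = 2×6 + 1
  6 = 6×1
so gcd(13, 6) = 1.
Back-substitute for Bézout coefficients:
  1 = 13 - 2×6
  ... = 13×(1) + 6×(-2)
Scale by 74: particular solution (74, -148); reduce p mod 6: (2, 8).
General solution: p = 2 + 6t, q = 8 - 13t for integer t.
-3 ≤ 2 + 6t ≤ 64 gives t ∈ [0, 10], which is 11 values.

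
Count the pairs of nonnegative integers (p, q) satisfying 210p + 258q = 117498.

13

gcd(258, 210):
  258 = 1·210 + 48
  210 = 4·48 + 18
  48 = 2·18 + 12
  18 = 1·12 + 6
  12 = 2·6
so gcd(258, 210) = 6.
Back-substitute for Bézout coefficients:
  6 = 18 - 1·12
  ... = 210·(16) + 258·(-13)
Scale by 19583: one solution is (313328, -254579). Reduce p mod 43: (30, 431).
General: p = 30 + 43t, q = 431 - 35t.
p ≥ 0 ⇒ t ≥ 0; q ≥ 0 ⇒ t ≤ 12. So t ∈ [0, 12]: 13 solutions.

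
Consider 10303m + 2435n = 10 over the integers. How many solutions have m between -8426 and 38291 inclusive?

19

gcd(10303, 2435) = 1  (10303 = 4×2435 + 563, 2435 = 4×563 + 183, 563 = 3×183 + 14, 183 = 13×14 + 1, 14 = 14×1).
Back-substituting, 10303×(-173) + 2435×(732) = 1.
Scale by 10: particular solution (-1730, 7320); reduce m mod 2435: (705, -2983).
General solution: m = 705 + 2435t, n = -2983 - 10303t for integer t.
-8426 ≤ 705 + 2435t ≤ 38291 gives t ∈ [-3, 15], which is 19 values.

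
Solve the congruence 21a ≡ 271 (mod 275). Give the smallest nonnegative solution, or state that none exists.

gcd(275, 21) = 1  (275 = 13·21 + 2, 21 = 10·2 + 1, 2 = 2·1).
1 divides 271, so solutions exist.
Back-substituting, 21·(131) + 275·(-10) = 1.
So 21·(131) ≡ 1 (mod 275); multiply by 271: a ≡ 35501 (mod 275).
Smallest nonnegative: a = 35501 mod 275 = 26.

26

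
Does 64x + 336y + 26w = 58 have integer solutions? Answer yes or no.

gcd(336, 64) = 16  (336 = 5·64 + 16, 64 = 4·16).
gcd(16, 26) = 2.
2 divides 58, so integer solutions exist.

yes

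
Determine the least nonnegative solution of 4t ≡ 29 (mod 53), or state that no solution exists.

gcd(53, 4) = 1  (53 = 13×4 + 1, 4 = 4×1).
1 divides 29, so solutions exist.
Back-substituting, 4×(-13) + 53×(1) = 1.
So 4×(-13) ≡ 1 (mod 53); multiply by 29: t ≡ -377 (mod 53).
Smallest nonnegative: t = -377 mod 53 = 47.

47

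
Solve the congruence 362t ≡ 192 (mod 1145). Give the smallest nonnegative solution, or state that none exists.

456

gcd(1145, 362):
  1145 = 3*362 + 59
  362 = 6*59 + 8
  59 = 7*8 + 3
  8 = 2*3 + 2
  3 = 1*2 + 1
  2 = 2*1
so gcd(1145, 362) = 1.
1 divides 192, so solutions exist.
Back-substitute for Bézout coefficients:
  1 = 3 - 1*2
  ... = 362*(-427) + 1145*(135)
So 362*(-427) ≡ 1 (mod 1145); multiply by 192: t ≡ -81984 (mod 1145).
Smallest nonnegative: t = -81984 mod 1145 = 456.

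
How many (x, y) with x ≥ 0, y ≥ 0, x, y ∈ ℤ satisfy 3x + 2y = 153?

26

gcd(3, 2) = 1.
By Bézout, 3×(1) + 2×(-1) = 1.
One solution: (1, 75).
General: x = 1 + 2t, y = 75 - 3t.
x ≥ 0 ⇒ t ≥ 0; y ≥ 0 ⇒ t ≤ 25. So t ∈ [0, 25]: 26 solutions.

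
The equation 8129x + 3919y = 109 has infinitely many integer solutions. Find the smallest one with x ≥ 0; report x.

gcd(8129, 3919) = 1.
1 divides 109, so solutions exist.
By Bézout, 8129*(1239) + 3919*(-2570) = 1.
Scale by 109/1 = 109: (x₀, y₀) = (135051, -280130).
General solution: x = 135051 + 3919t, y = -280130 - 8129t for integer t.
x ≥ 0: smallest is 135051 mod 3919 = 1805 (at t = -34), with y = -3744.

1805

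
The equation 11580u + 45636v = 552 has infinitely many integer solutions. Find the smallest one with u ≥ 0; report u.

2672

gcd(45636, 11580) = 12  (45636 = 3·11580 + 10896, 11580 = 1·10896 + 684, 10896 = 15·684 + 636, 684 = 1·636 + 48, 636 = 13·48 + 12, 48 = 4·12).
12 divides 552, so solutions exist.
Back-substituting, 11580·(-934) + 45636·(237) = 12.
Scale by 552/12 = 46: (u₀, v₀) = (-42964, 10902).
General solution: u = -42964 + 3803t, v = 10902 - 965t for integer t.
u ≥ 0: smallest is -42964 mod 3803 = 2672 (at t = 12), with v = -678.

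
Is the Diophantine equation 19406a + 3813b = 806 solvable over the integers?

yes

gcd(19406, 3813) = 31  (19406 = 5·3813 + 341, 3813 = 11·341 + 62, 341 = 5·62 + 31, 62 = 2·31).
31 divides 806, so integer solutions exist.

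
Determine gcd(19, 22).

1

gcd(22, 19):
  22 = 1×19 + 3
  19 = 6×3 + 1
  3 = 3×1
so gcd(22, 19) = 1.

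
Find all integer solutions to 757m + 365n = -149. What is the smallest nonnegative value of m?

8

gcd(757, 365) = 1  (757 = 2*365 + 27, 365 = 13*27 + 14, 27 = 1*14 + 13, 14 = 1*13 + 1, 13 = 13*1).
1 divides -149, so solutions exist.
Back-substituting, 757*(-27) + 365*(56) = 1.
Scale by -149/1 = -149: (m₀, n₀) = (4023, -8344).
General solution: m = 4023 + 365t, n = -8344 - 757t for integer t.
m ≥ 0: smallest is 4023 mod 365 = 8 (at t = -11), with n = -17.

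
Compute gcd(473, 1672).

gcd(1672, 473):
  1672 = 3·473 + 253
  473 = 1·253 + 220
  253 = 1·220 + 33
  220 = 6·33 + 22
  33 = 1·22 + 11
  22 = 2·11
so gcd(1672, 473) = 11.

11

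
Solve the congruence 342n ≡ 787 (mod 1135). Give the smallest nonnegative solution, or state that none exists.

676

gcd(1135, 342) = 1  (1135 = 3*342 + 109, 342 = 3*109 + 15, 109 = 7*15 + 4, 15 = 3*4 + 3, 4 = 1*3 + 1, 3 = 3*1).
1 divides 787, so solutions exist.
Back-substituting, 342*(-302) + 1135*(91) = 1.
So 342*(-302) ≡ 1 (mod 1135); multiply by 787: n ≡ -237674 (mod 1135).
Smallest nonnegative: n = -237674 mod 1135 = 676.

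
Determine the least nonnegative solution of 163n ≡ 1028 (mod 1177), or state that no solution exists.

454

gcd(1177, 163):
  1177 = 7·163 + 36
  163 = 4·36 + 19
  36 = 1·19 + 17
  19 = 1·17 + 2
  17 = 8·2 + 1
  2 = 2·1
so gcd(1177, 163) = 1.
1 divides 1028, so solutions exist.
Back-substitute for Bézout coefficients:
  1 = 17 - 8·2
  ... = 163·(-556) + 1177·(77)
So 163·(-556) ≡ 1 (mod 1177); multiply by 1028: n ≡ -571568 (mod 1177).
Smallest nonnegative: n = -571568 mod 1177 = 454.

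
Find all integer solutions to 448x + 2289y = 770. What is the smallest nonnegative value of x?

gcd(2289, 448) = 7  (2289 = 5·448 + 49, 448 = 9·49 + 7, 49 = 7·7).
7 divides 770, so solutions exist.
Back-substituting, 448·(46) + 2289·(-9) = 7.
Scale by 770/7 = 110: (x₀, y₀) = (5060, -990).
General solution: x = 5060 + 327t, y = -990 - 64t for integer t.
x ≥ 0: smallest is 5060 mod 327 = 155 (at t = -15), with y = -30.

155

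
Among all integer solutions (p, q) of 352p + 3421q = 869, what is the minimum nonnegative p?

226

gcd(3421, 352):
  3421 = 9·352 + 253
  352 = 1·253 + 99
  253 = 2·99 + 55
  99 = 1·55 + 44
  55 = 1·44 + 11
  44 = 4·11
so gcd(3421, 352) = 11.
11 divides 869, so solutions exist.
Back-substitute for Bézout coefficients:
  11 = 55 - 1·44
  ... = 352·(-68) + 3421·(7)
Scale by 869/11 = 79: (p₀, q₀) = (-5372, 553).
General solution: p = -5372 + 311t, q = 553 - 32t for integer t.
p ≥ 0: smallest is -5372 mod 311 = 226 (at t = 18), with q = -23.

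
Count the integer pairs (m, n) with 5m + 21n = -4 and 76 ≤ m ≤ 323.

12

gcd(21, 5) = 1.
By Bézout, 5*(-4) + 21*(1) = 1.
Particular solution: (16, -4).
General solution: m = 16 + 21t, n = -4 - 5t for integer t.
76 ≤ 16 + 21t ≤ 323 gives t ∈ [3, 14], which is 12 values.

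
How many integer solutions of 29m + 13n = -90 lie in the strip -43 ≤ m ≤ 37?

7

gcd(29, 13) = 1.
By Bézout, 29×(-4) + 13×(9) = 1.
Particular solution: (9, -27).
General solution: m = 9 + 13t, n = -27 - 29t for integer t.
-43 ≤ 9 + 13t ≤ 37 gives t ∈ [-4, 2], which is 7 values.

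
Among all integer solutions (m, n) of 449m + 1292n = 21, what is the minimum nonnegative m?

377

gcd(1292, 449):
  1292 = 2*449 + 394
  449 = 1*394 + 55
  394 = 7*55 + 9
  55 = 6*9 + 1
  9 = 9*1
so gcd(1292, 449) = 1.
1 divides 21, so solutions exist.
Back-substitute for Bézout coefficients:
  1 = 55 - 6*9
  ... = 449*(141) + 1292*(-49)
Scale by 21/1 = 21: (m₀, n₀) = (2961, -1029).
General solution: m = 2961 + 1292t, n = -1029 - 449t for integer t.
m ≥ 0: smallest is 2961 mod 1292 = 377 (at t = -2), with n = -131.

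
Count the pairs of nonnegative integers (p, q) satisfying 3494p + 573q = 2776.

0

gcd(3494, 573) = 1.
By Bézout, 3494×(-133) + 573×(811) = 1.
One solution: (377, -2294).
General: p = 377 + 573t, q = -2294 - 3494t.
p ≥ 0 ⇒ t ≥ 0; q ≥ 0 ⇒ t ≤ -1. So t ∈ [0, -1]: 0 solutions.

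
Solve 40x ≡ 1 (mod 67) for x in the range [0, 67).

gcd(67, 40) = 1  (67 = 1*40 + 27, 40 = 1*27 + 13, 27 = 2*13 + 1, 13 = 13*1).
Back-substituting, 40*(-5) + 67*(3) = 1.
So 40*-5 ≡ 1 (mod 67), and -5 mod 67 = 62.

62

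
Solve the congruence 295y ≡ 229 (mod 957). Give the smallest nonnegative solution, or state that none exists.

gcd(957, 295) = 1.
1 divides 229, so solutions exist.
By Bézout, 295·(412) + 957·(-127) = 1.
So 295·(412) ≡ 1 (mod 957); multiply by 229: y ≡ 94348 (mod 957).
Smallest nonnegative: y = 94348 mod 957 = 562.

562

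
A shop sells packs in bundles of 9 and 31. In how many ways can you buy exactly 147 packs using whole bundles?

1

Need nonnegative integers with 9j + 31k = 147.
gcd(9, 31) = 1, and 9·(7) + 31·(-2) = 1.
So (j₀, k₀) = (1029, -294); general j = 1029 + 31t, k = -294 - 9t.
j ≥ 0 ⇒ t ≥ -33; k ≥ 0 ⇒ t ≤ -33. That's 1 value of t.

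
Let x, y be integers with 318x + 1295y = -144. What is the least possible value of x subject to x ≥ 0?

gcd(1295, 318):
  1295 = 4*318 + 23
  318 = 13*23 + 19
  23 = 1*19 + 4
  19 = 4*4 + 3
  4 = 1*3 + 1
  3 = 3*1
so gcd(1295, 318) = 1.
1 divides -144, so solutions exist.
Back-substitute for Bézout coefficients:
  1 = 4 - 1*3
  ... = 318*(-338) + 1295*(83)
Scale by -144/1 = -144: (x₀, y₀) = (48672, -11952).
General solution: x = 48672 + 1295t, y = -11952 - 318t for integer t.
x ≥ 0: smallest is 48672 mod 1295 = 757 (at t = -37), with y = -186.

757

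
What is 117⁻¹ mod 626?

519

gcd(626, 117) = 1.
By Bézout, 117×(-107) + 626×(20) = 1.
So 117×-107 ≡ 1 (mod 626), and -107 mod 626 = 519.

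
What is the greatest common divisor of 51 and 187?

gcd(187, 51) = 17  (187 = 3×51 + 34, 51 = 1×34 + 17, 34 = 2×17).

17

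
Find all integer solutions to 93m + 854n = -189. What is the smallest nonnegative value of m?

301

gcd(854, 93):
  854 = 9×93 + 17
  93 = 5×17 + 8
  17 = 2×8 + 1
  8 = 8×1
so gcd(854, 93) = 1.
1 divides -189, so solutions exist.
Back-substitute for Bézout coefficients:
  1 = 17 - 2×8
  ... = 93×(-101) + 854×(11)
Scale by -189/1 = -189: (m₀, n₀) = (19089, -2079).
General solution: m = 19089 + 854t, n = -2079 - 93t for integer t.
m ≥ 0: smallest is 19089 mod 854 = 301 (at t = -22), with n = -33.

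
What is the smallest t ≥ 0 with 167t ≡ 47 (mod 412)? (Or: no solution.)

321

gcd(412, 167) = 1.
1 divides 47, so solutions exist.
By Bézout, 167·(-37) + 412·(15) = 1.
So 167·(-37) ≡ 1 (mod 412); multiply by 47: t ≡ -1739 (mod 412).
Smallest nonnegative: t = -1739 mod 412 = 321.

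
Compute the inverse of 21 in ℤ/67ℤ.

gcd(67, 21) = 1  (67 = 3·21 + 4, 21 = 5·4 + 1, 4 = 4·1).
Back-substituting, 21·(16) + 67·(-5) = 1.
So 21·16 ≡ 1 (mod 67), and 16 mod 67 = 16.

16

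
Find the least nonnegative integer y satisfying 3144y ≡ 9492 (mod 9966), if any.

gcd(9966, 3144) = 6  (9966 = 3*3144 + 534, 3144 = 5*534 + 474, 534 = 1*474 + 60, 474 = 7*60 + 54, 60 = 1*54 + 6, 54 = 9*6).
6 divides 9492, so solutions exist.
Back-substituting, 3144*(-168) + 9966*(53) = 6.
So 3144*(-168) ≡ 6 (mod 9966); multiply by 1582: y ≡ -265776 (mod 1661).
Smallest nonnegative: y = -265776 mod 1661 = 1645.

1645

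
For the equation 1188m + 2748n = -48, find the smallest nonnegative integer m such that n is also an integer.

gcd(2748, 1188) = 12.
12 divides -48, so solutions exist.
By Bézout, 1188×(-37) + 2748×(16) = 12.
Scale by -48/12 = -4: (m₀, n₀) = (148, -64).
General solution: m = 148 + 229t, n = -64 - 99t for integer t.
m ≥ 0: smallest is 148 mod 229 = 148 (at t = 0), with n = -64.

148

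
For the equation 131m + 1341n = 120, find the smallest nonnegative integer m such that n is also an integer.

1086

gcd(1341, 131):
  1341 = 10×131 + 31
  131 = 4×31 + 7
  31 = 4×7 + 3
  7 = 2×3 + 1
  3 = 3×1
so gcd(1341, 131) = 1.
1 divides 120, so solutions exist.
Back-substitute for Bézout coefficients:
  1 = 7 - 2×3
  ... = 131×(389) + 1341×(-38)
Scale by 120/1 = 120: (m₀, n₀) = (46680, -4560).
General solution: m = 46680 + 1341t, n = -4560 - 131t for integer t.
m ≥ 0: smallest is 46680 mod 1341 = 1086 (at t = -34), with n = -106.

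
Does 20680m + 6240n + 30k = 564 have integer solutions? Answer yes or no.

no

gcd(20680, 6240):
  20680 = 3×6240 + 1960
  6240 = 3×1960 + 360
  1960 = 5×360 + 160
  360 = 2×160 + 40
  160 = 4×40
so gcd(20680, 6240) = 40.
gcd(40, 30) = 10.
10 does not divide 564 (remainder 4), so no integer solutions.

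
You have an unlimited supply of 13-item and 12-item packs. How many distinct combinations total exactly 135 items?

Need nonnegative integers with 13j + 12k = 135.
gcd(13, 12) = 1, and 13·(1) + 12·(-1) = 1.
So (j₀, k₀) = (135, -135); general j = 135 + 12t, k = -135 - 13t.
j ≥ 0 ⇒ t ≥ -11; k ≥ 0 ⇒ t ≤ -11. That's 1 value of t.

1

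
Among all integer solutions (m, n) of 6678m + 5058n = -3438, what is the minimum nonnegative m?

gcd(6678, 5058) = 18  (6678 = 1×5058 + 1620, 5058 = 3×1620 + 198, 1620 = 8×198 + 36, 198 = 5×36 + 18, 36 = 2×18).
18 divides -3438, so solutions exist.
Back-substituting, 6678×(-128) + 5058×(169) = 18.
Scale by -3438/18 = -191: (m₀, n₀) = (24448, -32279).
General solution: m = 24448 + 281t, n = -32279 - 371t for integer t.
m ≥ 0: smallest is 24448 mod 281 = 1 (at t = -87), with n = -2.

1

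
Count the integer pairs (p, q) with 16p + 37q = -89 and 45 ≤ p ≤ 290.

6

gcd(37, 16):
  37 = 2*16 + 5
  16 = 3*5 + 1
  5 = 5*1
so gcd(37, 16) = 1.
Back-substitute for Bézout coefficients:
  1 = 16 - 3*5
  ... = 16*(7) + 37*(-3)
Scale by -89: particular solution (-623, 267); reduce p mod 37: (6, -5).
General solution: p = 6 + 37t, q = -5 - 16t for integer t.
45 ≤ 6 + 37t ≤ 290 gives t ∈ [2, 7], which is 6 values.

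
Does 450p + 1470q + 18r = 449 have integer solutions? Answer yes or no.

no

gcd(1470, 450):
  1470 = 3·450 + 120
  450 = 3·120 + 90
  120 = 1·90 + 30
  90 = 3·30
so gcd(1470, 450) = 30.
gcd(30, 18) = 6.
6 does not divide 449 (remainder 5), so no integer solutions.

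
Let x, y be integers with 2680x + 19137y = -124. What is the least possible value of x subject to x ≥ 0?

gcd(19137, 2680):
  19137 = 7*2680 + 377
  2680 = 7*377 + 41
  377 = 9*41 + 8
  41 = 5*8 + 1
  8 = 8*1
so gcd(19137, 2680) = 1.
1 divides -124, so solutions exist.
Back-substitute for Bézout coefficients:
  1 = 41 - 5*8
  ... = 2680*(2335) + 19137*(-327)
Scale by -124/1 = -124: (x₀, y₀) = (-289540, 40548).
General solution: x = -289540 + 19137t, y = 40548 - 2680t for integer t.
x ≥ 0: smallest is -289540 mod 19137 = 16652 (at t = 16), with y = -2332.

16652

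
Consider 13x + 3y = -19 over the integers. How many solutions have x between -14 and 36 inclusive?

gcd(13, 3) = 1.
By Bézout, 13*(1) + 3*(-4) = 1.
Particular solution: (2, -15).
General solution: x = 2 + 3t, y = -15 - 13t for integer t.
-14 ≤ 2 + 3t ≤ 36 gives t ∈ [-5, 11], which is 17 values.

17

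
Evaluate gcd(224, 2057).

gcd(2057, 224):
  2057 = 9×224 + 41
  224 = 5×41 + 19
  41 = 2×19 + 3
  19 = 6×3 + 1
  3 = 3×1
so gcd(2057, 224) = 1.

1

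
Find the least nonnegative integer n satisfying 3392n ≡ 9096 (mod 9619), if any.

2294

gcd(9619, 3392) = 1  (9619 = 2×3392 + 2835, 3392 = 1×2835 + 557, 2835 = 5×557 + 50, 557 = 11×50 + 7, 50 = 7×7 + 1, 7 = 7×1).
1 divides 9096, so solutions exist.
Back-substituting, 3392×(-1347) + 9619×(475) = 1.
So 3392×(-1347) ≡ 1 (mod 9619); multiply by 9096: n ≡ -12252312 (mod 9619).
Smallest nonnegative: n = -12252312 mod 9619 = 2294.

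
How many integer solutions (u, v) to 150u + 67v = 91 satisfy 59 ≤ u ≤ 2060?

30

gcd(150, 67) = 1.
By Bézout, 150·(21) + 67·(-47) = 1.
Particular solution: (35, -77).
General solution: u = 35 + 67t, v = -77 - 150t for integer t.
59 ≤ 35 + 67t ≤ 2060 gives t ∈ [1, 30], which is 30 values.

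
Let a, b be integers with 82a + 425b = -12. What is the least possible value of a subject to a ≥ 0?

259

gcd(425, 82) = 1.
1 divides -12, so solutions exist.
By Bézout, 82·(-57) + 425·(11) = 1.
Scale by -12/1 = -12: (a₀, b₀) = (684, -132).
General solution: a = 684 + 425t, b = -132 - 82t for integer t.
a ≥ 0: smallest is 684 mod 425 = 259 (at t = -1), with b = -50.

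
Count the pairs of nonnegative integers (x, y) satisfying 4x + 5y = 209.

11

gcd(5, 4) = 1.
By Bézout, 4·(-1) + 5·(1) = 1.
One solution: (1, 41).
General: x = 1 + 5t, y = 41 - 4t.
x ≥ 0 ⇒ t ≥ 0; y ≥ 0 ⇒ t ≤ 10. So t ∈ [0, 10]: 11 solutions.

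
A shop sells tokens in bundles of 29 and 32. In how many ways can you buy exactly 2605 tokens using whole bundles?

3

Need nonnegative integers with 29j + 32k = 2605.
gcd(29, 32) = 1, and 29·(-11) + 32·(10) = 1.
So (j₀, k₀) = (-28655, 26050); general j = -28655 + 32t, k = 26050 - 29t.
j ≥ 0 ⇒ t ≥ 896; k ≥ 0 ⇒ t ≤ 898. That's 3 values of t.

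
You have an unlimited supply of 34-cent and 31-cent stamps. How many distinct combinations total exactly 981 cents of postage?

1

Need nonnegative integers with 34j + 31k = 981.
gcd(34, 31) = 1, and 34·(-10) + 31·(11) = 1.
So (j₀, k₀) = (-9810, 10791); general j = -9810 + 31t, k = 10791 - 34t.
j ≥ 0 ⇒ t ≥ 317; k ≥ 0 ⇒ t ≤ 317. That's 1 value of t.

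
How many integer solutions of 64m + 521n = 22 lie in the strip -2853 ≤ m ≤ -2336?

1

gcd(521, 64) = 1.
By Bézout, 64×(57) + 521×(-7) = 1.
Particular solution: (212, -26).
General solution: m = 212 + 521t, n = -26 - 64t for integer t.
-2853 ≤ 212 + 521t ≤ -2336 gives t ∈ [-5, -5], which is 1 value.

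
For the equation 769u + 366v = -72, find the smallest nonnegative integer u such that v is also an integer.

186

gcd(769, 366):
  769 = 2×366 + 37
  366 = 9×37 + 33
  37 = 1×33 + 4
  33 = 8×4 + 1
  4 = 4×1
so gcd(769, 366) = 1.
1 divides -72, so solutions exist.
Back-substitute for Bézout coefficients:
  1 = 33 - 8×4
  ... = 769×(-89) + 366×(187)
Scale by -72/1 = -72: (u₀, v₀) = (6408, -13464).
General solution: u = 6408 + 366t, v = -13464 - 769t for integer t.
u ≥ 0: smallest is 6408 mod 366 = 186 (at t = -17), with v = -391.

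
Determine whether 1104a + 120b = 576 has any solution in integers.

yes

gcd(1104, 120) = 24.
24 divides 576, so integer solutions exist.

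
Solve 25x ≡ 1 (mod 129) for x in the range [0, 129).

gcd(129, 25) = 1.
By Bézout, 25*(31) + 129*(-6) = 1.
So 25*31 ≡ 1 (mod 129), and 31 mod 129 = 31.

31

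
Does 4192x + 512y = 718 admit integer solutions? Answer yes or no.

no

gcd(4192, 512) = 32  (4192 = 8×512 + 96, 512 = 5×96 + 32, 96 = 3×32).
32 does not divide 718 (remainder 14), so no integer solutions.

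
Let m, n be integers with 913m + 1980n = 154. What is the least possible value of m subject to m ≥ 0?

gcd(1980, 913):
  1980 = 2*913 + 154
  913 = 5*154 + 143
  154 = 1*143 + 11
  143 = 13*11
so gcd(1980, 913) = 11.
11 divides 154, so solutions exist.
Back-substitute for Bézout coefficients:
  11 = 154 - 1*143
  ... = 913*(-13) + 1980*(6)
Scale by 154/11 = 14: (m₀, n₀) = (-182, 84).
General solution: m = -182 + 180t, n = 84 - 83t for integer t.
m ≥ 0: smallest is -182 mod 180 = 178 (at t = 2), with n = -82.

178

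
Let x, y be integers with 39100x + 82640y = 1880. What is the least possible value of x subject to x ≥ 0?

gcd(82640, 39100):
  82640 = 2·39100 + 4440
  39100 = 8·4440 + 3580
  4440 = 1·3580 + 860
  3580 = 4·860 + 140
  860 = 6·140 + 20
  140 = 7·20
so gcd(82640, 39100) = 20.
20 divides 1880, so solutions exist.
Back-substitute for Bézout coefficients:
  20 = 860 - 6·140
  ... = 39100·(-577) + 82640·(273)
Scale by 1880/20 = 94: (x₀, y₀) = (-54238, 25662).
General solution: x = -54238 + 4132t, y = 25662 - 1955t for integer t.
x ≥ 0: smallest is -54238 mod 4132 = 3610 (at t = 14), with y = -1708.

3610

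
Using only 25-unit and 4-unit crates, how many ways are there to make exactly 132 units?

2

Need nonnegative integers with 25j + 4k = 132.
gcd(25, 4) = 1, and 25·(1) + 4·(-6) = 1.
So (j₀, k₀) = (132, -792); general j = 132 + 4t, k = -792 - 25t.
j ≥ 0 ⇒ t ≥ -33; k ≥ 0 ⇒ t ≤ -32. That's 2 values of t.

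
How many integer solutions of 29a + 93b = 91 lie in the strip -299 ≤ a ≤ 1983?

gcd(93, 29):
  93 = 3×29 + 6
  29 = 4×6 + 5
  6 = 1×5 + 1
  5 = 5×1
so gcd(93, 29) = 1.
Back-substitute for Bézout coefficients:
  1 = 6 - 1×5
  ... = 29×(-16) + 93×(5)
Scale by 91: particular solution (-1456, 455); reduce a mod 93: (32, -9).
General solution: a = 32 + 93t, b = -9 - 29t for integer t.
-299 ≤ 32 + 93t ≤ 1983 gives t ∈ [-3, 20], which is 24 values.

24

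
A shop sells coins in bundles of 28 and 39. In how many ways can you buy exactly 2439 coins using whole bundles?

Need nonnegative integers with 28j + 39k = 2439.
gcd(28, 39) = 1, and 28·(7) + 39·(-5) = 1.
So (j₀, k₀) = (17073, -12195); general j = 17073 + 39t, k = -12195 - 28t.
j ≥ 0 ⇒ t ≥ -437; k ≥ 0 ⇒ t ≤ -436. That's 2 values of t.

2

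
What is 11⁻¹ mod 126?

gcd(126, 11):
  126 = 11*11 + 5
  11 = 2*5 + 1
  5 = 5*1
so gcd(126, 11) = 1.
Back-substitute for Bézout coefficients:
  1 = 11 - 2*5
  ... = 11*(23) + 126*(-2)
So 11*23 ≡ 1 (mod 126), and 23 mod 126 = 23.

23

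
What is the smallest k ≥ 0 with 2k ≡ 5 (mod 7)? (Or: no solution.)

gcd(7, 2) = 1.
1 divides 5, so solutions exist.
By Bézout, 2·(-3) + 7·(1) = 1.
So 2·(-3) ≡ 1 (mod 7); multiply by 5: k ≡ -15 (mod 7).
Smallest nonnegative: k = -15 mod 7 = 6.

6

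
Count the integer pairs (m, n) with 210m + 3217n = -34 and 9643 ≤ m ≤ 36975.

gcd(3217, 210) = 1  (3217 = 15*210 + 67, 210 = 3*67 + 9, 67 = 7*9 + 4, 9 = 2*4 + 1, 4 = 4*1).
Back-substituting, 210*(720) + 3217*(-47) = 1.
Scale by -34: particular solution (-24480, 1598); reduce m mod 3217: (1256, -82).
General solution: m = 1256 + 3217t, n = -82 - 210t for integer t.
9643 ≤ 1256 + 3217t ≤ 36975 gives t ∈ [3, 11], which is 9 values.

9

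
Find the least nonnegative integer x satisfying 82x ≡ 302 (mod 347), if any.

gcd(347, 82):
  347 = 4*82 + 19
  82 = 4*19 + 6
  19 = 3*6 + 1
  6 = 6*1
so gcd(347, 82) = 1.
1 divides 302, so solutions exist.
Back-substitute for Bézout coefficients:
  1 = 19 - 3*6
  ... = 82*(-55) + 347*(13)
So 82*(-55) ≡ 1 (mod 347); multiply by 302: x ≡ -16610 (mod 347).
Smallest nonnegative: x = -16610 mod 347 = 46.

46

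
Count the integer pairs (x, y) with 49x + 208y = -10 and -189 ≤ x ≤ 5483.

28

gcd(208, 49):
  208 = 4·49 + 12
  49 = 4·12 + 1
  12 = 12·1
so gcd(208, 49) = 1.
Back-substitute for Bézout coefficients:
  1 = 49 - 4·12
  ... = 49·(17) + 208·(-4)
Scale by -10: particular solution (-170, 40); reduce x mod 208: (38, -9).
General solution: x = 38 + 208t, y = -9 - 49t for integer t.
-189 ≤ 38 + 208t ≤ 5483 gives t ∈ [-1, 26], which is 28 values.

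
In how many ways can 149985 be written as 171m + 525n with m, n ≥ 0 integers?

gcd(525, 171) = 3  (525 = 3·171 + 12, 171 = 14·12 + 3, 12 = 4·3).
Back-substituting, 171·(43) + 525·(-14) = 3.
Scale by 49995: one solution is (2149785, -699930). Reduce m mod 175: (85, 258).
General: m = 85 + 175t, n = 258 - 57t.
m ≥ 0 ⇒ t ≥ 0; n ≥ 0 ⇒ t ≤ 4. So t ∈ [0, 4]: 5 solutions.

5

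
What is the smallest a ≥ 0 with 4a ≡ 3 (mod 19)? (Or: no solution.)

gcd(19, 4) = 1  (19 = 4·4 + 3, 4 = 1·3 + 1, 3 = 3·1).
1 divides 3, so solutions exist.
Back-substituting, 4·(5) + 19·(-1) = 1.
So 4·(5) ≡ 1 (mod 19); multiply by 3: a ≡ 15 (mod 19).
Smallest nonnegative: a = 15 mod 19 = 15.

15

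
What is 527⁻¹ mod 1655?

738

gcd(1655, 527):
  1655 = 3×527 + 74
  527 = 7×74 + 9
  74 = 8×9 + 2
  9 = 4×2 + 1
  2 = 2×1
so gcd(1655, 527) = 1.
Back-substitute for Bézout coefficients:
  1 = 9 - 4×2
  ... = 527×(738) + 1655×(-235)
So 527×738 ≡ 1 (mod 1655), and 738 mod 1655 = 738.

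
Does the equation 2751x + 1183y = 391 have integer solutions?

no

gcd(2751, 1183) = 7  (2751 = 2×1183 + 385, 1183 = 3×385 + 28, 385 = 13×28 + 21, 28 = 1×21 + 7, 21 = 3×7).
7 does not divide 391 (remainder 6), so no integer solutions.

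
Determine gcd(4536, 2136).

24

gcd(4536, 2136):
  4536 = 2×2136 + 264
  2136 = 8×264 + 24
  264 = 11×24
so gcd(4536, 2136) = 24.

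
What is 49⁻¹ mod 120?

49

gcd(120, 49) = 1.
By Bézout, 49*(49) + 120*(-20) = 1.
So 49*49 ≡ 1 (mod 120), and 49 mod 120 = 49.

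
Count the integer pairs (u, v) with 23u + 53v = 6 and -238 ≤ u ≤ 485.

13

gcd(53, 23) = 1.
By Bézout, 23×(-23) + 53×(10) = 1.
Particular solution: (21, -9).
General solution: u = 21 + 53t, v = -9 - 23t for integer t.
-238 ≤ 21 + 53t ≤ 485 gives t ∈ [-4, 8], which is 13 values.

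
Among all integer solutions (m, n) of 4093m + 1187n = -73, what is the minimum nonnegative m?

gcd(4093, 1187) = 1  (4093 = 3×1187 + 532, 1187 = 2×532 + 123, 532 = 4×123 + 40, 123 = 3×40 + 3, 40 = 13×3 + 1, 3 = 3×1).
1 divides -73, so solutions exist.
Back-substituting, 4093×(386) + 1187×(-1331) = 1.
Scale by -73/1 = -73: (m₀, n₀) = (-28178, 97163).
General solution: m = -28178 + 1187t, n = 97163 - 4093t for integer t.
m ≥ 0: smallest is -28178 mod 1187 = 310 (at t = 24), with n = -1069.

310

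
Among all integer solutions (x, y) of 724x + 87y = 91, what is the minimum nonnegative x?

gcd(724, 87) = 1  (724 = 8·87 + 28, 87 = 3·28 + 3, 28 = 9·3 + 1, 3 = 3·1).
1 divides 91, so solutions exist.
Back-substituting, 724·(28) + 87·(-233) = 1.
Scale by 91/1 = 91: (x₀, y₀) = (2548, -21203).
General solution: x = 2548 + 87t, y = -21203 - 724t for integer t.
x ≥ 0: smallest is 2548 mod 87 = 25 (at t = -29), with y = -207.

25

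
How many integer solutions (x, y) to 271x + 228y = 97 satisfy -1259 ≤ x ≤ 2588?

16

gcd(271, 228) = 1.
By Bézout, 271*(-53) + 228*(63) = 1.
Particular solution: (103, -122).
General solution: x = 103 + 228t, y = -122 - 271t for integer t.
-1259 ≤ 103 + 228t ≤ 2588 gives t ∈ [-5, 10], which is 16 values.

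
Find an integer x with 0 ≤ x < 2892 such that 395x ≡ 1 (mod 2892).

gcd(2892, 395) = 1  (2892 = 7·395 + 127, 395 = 3·127 + 14, 127 = 9·14 + 1, 14 = 14·1).
Back-substituting, 395·(-205) + 2892·(28) = 1.
So 395·-205 ≡ 1 (mod 2892), and -205 mod 2892 = 2687.

2687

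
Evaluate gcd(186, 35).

gcd(186, 35) = 1  (186 = 5×35 + 11, 35 = 3×11 + 2, 11 = 5×2 + 1, 2 = 2×1).

1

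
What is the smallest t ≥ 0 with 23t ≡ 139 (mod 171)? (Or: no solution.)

gcd(171, 23):
  171 = 7·23 + 10
  23 = 2·10 + 3
  10 = 3·3 + 1
  3 = 3·1
so gcd(171, 23) = 1.
1 divides 139, so solutions exist.
Back-substitute for Bézout coefficients:
  1 = 10 - 3·3
  ... = 23·(-52) + 171·(7)
So 23·(-52) ≡ 1 (mod 171); multiply by 139: t ≡ -7228 (mod 171).
Smallest nonnegative: t = -7228 mod 171 = 125.

125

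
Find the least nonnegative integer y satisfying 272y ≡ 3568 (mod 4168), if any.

gcd(4168, 272) = 8  (4168 = 15*272 + 88, 272 = 3*88 + 8, 88 = 11*8).
8 divides 3568, so solutions exist.
Back-substituting, 272*(46) + 4168*(-3) = 8.
So 272*(46) ≡ 8 (mod 4168); multiply by 446: y ≡ 20516 (mod 521).
Smallest nonnegative: y = 20516 mod 521 = 197.

197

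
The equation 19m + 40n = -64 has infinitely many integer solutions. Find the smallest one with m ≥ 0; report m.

gcd(40, 19) = 1  (40 = 2*19 + 2, 19 = 9*2 + 1, 2 = 2*1).
1 divides -64, so solutions exist.
Back-substituting, 19*(19) + 40*(-9) = 1.
Scale by -64/1 = -64: (m₀, n₀) = (-1216, 576).
General solution: m = -1216 + 40t, n = 576 - 19t for integer t.
m ≥ 0: smallest is -1216 mod 40 = 24 (at t = 31), with n = -13.

24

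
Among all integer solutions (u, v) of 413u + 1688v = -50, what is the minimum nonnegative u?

662

gcd(1688, 413):
  1688 = 4·413 + 36
  413 = 11·36 + 17
  36 = 2·17 + 2
  17 = 8·2 + 1
  2 = 2·1
so gcd(1688, 413) = 1.
1 divides -50, so solutions exist.
Back-substitute for Bézout coefficients:
  1 = 17 - 8·2
  ... = 413·(797) + 1688·(-195)
Scale by -50/1 = -50: (u₀, v₀) = (-39850, 9750).
General solution: u = -39850 + 1688t, v = 9750 - 413t for integer t.
u ≥ 0: smallest is -39850 mod 1688 = 662 (at t = 24), with v = -162.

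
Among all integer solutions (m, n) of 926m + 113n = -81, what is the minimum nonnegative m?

gcd(926, 113) = 1  (926 = 8×113 + 22, 113 = 5×22 + 3, 22 = 7×3 + 1, 3 = 3×1).
1 divides -81, so solutions exist.
Back-substituting, 926×(36) + 113×(-295) = 1.
Scale by -81/1 = -81: (m₀, n₀) = (-2916, 23895).
General solution: m = -2916 + 113t, n = 23895 - 926t for integer t.
m ≥ 0: smallest is -2916 mod 113 = 22 (at t = 26), with n = -181.

22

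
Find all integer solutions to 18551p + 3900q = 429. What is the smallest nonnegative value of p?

279

gcd(18551, 3900) = 13  (18551 = 4·3900 + 2951, 3900 = 1·2951 + 949, 2951 = 3·949 + 104, 949 = 9·104 + 13, 104 = 8·13).
13 divides 429, so solutions exist.
Back-substituting, 18551·(-37) + 3900·(176) = 13.
Scale by 429/13 = 33: (p₀, q₀) = (-1221, 5808).
General solution: p = -1221 + 300t, q = 5808 - 1427t for integer t.
p ≥ 0: smallest is -1221 mod 300 = 279 (at t = 5), with q = -1327.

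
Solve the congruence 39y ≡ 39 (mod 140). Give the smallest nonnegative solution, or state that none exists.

gcd(140, 39):
  140 = 3·39 + 23
  39 = 1·23 + 16
  23 = 1·16 + 7
  16 = 2·7 + 2
  7 = 3·2 + 1
  2 = 2·1
so gcd(140, 39) = 1.
1 divides 39, so solutions exist.
Back-substitute for Bézout coefficients:
  1 = 7 - 3·2
  ... = 39·(-61) + 140·(17)
So 39·(-61) ≡ 1 (mod 140); multiply by 39: y ≡ -2379 (mod 140).
Smallest nonnegative: y = -2379 mod 140 = 1.

1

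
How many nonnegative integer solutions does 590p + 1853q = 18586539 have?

gcd(1853, 590) = 1.
By Bézout, 590·(826) + 1853·(-263) = 1.
One solution: (55, 10013).
General: p = 55 + 1853t, q = 10013 - 590t.
p ≥ 0 ⇒ t ≥ 0; q ≥ 0 ⇒ t ≤ 16. So t ∈ [0, 16]: 17 solutions.

17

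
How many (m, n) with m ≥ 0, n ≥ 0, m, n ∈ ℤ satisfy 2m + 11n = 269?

12

gcd(11, 2):
  11 = 5*2 + 1
  2 = 2*1
so gcd(11, 2) = 1.
Back-substitute for Bézout coefficients:
  1 = 11 - 5*2
  ... = 2*(-5) + 11*(1)
Scale by 269: one solution is (-1345, 269). Reduce m mod 11: (8, 23).
General: m = 8 + 11t, n = 23 - 2t.
m ≥ 0 ⇒ t ≥ 0; n ≥ 0 ⇒ t ≤ 11. So t ∈ [0, 11]: 12 solutions.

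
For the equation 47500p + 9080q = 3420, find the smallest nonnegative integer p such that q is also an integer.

287

gcd(47500, 9080):
  47500 = 5×9080 + 2100
  9080 = 4×2100 + 680
  2100 = 3×680 + 60
  680 = 11×60 + 20
  60 = 3×20
so gcd(47500, 9080) = 20.
20 divides 3420, so solutions exist.
Back-substitute for Bézout coefficients:
  20 = 680 - 11×60
  ... = 47500×(-147) + 9080×(769)
Scale by 3420/20 = 171: (p₀, q₀) = (-25137, 131499).
General solution: p = -25137 + 454t, q = 131499 - 2375t for integer t.
p ≥ 0: smallest is -25137 mod 454 = 287 (at t = 56), with q = -1501.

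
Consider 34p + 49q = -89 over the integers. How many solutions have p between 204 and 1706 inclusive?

gcd(49, 34) = 1.
By Bézout, 34*(13) + 49*(-9) = 1.
Particular solution: (19, -15).
General solution: p = 19 + 49t, q = -15 - 34t for integer t.
204 ≤ 19 + 49t ≤ 1706 gives t ∈ [4, 34], which is 31 values.

31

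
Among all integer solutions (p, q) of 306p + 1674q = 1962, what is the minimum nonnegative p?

gcd(1674, 306) = 18  (1674 = 5·306 + 144, 306 = 2·144 + 18, 144 = 8·18).
18 divides 1962, so solutions exist.
Back-substituting, 306·(11) + 1674·(-2) = 18.
Scale by 1962/18 = 109: (p₀, q₀) = (1199, -218).
General solution: p = 1199 + 93t, q = -218 - 17t for integer t.
p ≥ 0: smallest is 1199 mod 93 = 83 (at t = -12), with q = -14.

83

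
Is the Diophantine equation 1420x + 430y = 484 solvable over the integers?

no

gcd(1420, 430) = 10  (1420 = 3·430 + 130, 430 = 3·130 + 40, 130 = 3·40 + 10, 40 = 4·10).
10 does not divide 484 (remainder 4), so no integer solutions.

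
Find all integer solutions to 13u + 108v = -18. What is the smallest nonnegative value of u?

90

gcd(108, 13):
  108 = 8·13 + 4
  13 = 3·4 + 1
  4 = 4·1
so gcd(108, 13) = 1.
1 divides -18, so solutions exist.
Back-substitute for Bézout coefficients:
  1 = 13 - 3·4
  ... = 13·(25) + 108·(-3)
Scale by -18/1 = -18: (u₀, v₀) = (-450, 54).
General solution: u = -450 + 108t, v = 54 - 13t for integer t.
u ≥ 0: smallest is -450 mod 108 = 90 (at t = 5), with v = -11.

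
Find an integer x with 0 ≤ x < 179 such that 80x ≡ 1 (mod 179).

gcd(179, 80) = 1  (179 = 2*80 + 19, 80 = 4*19 + 4, 19 = 4*4 + 3, 4 = 1*3 + 1, 3 = 3*1).
Back-substituting, 80*(47) + 179*(-21) = 1.
So 80*47 ≡ 1 (mod 179), and 47 mod 179 = 47.

47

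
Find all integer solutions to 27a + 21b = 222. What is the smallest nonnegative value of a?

gcd(27, 21) = 3.
3 divides 222, so solutions exist.
By Bézout, 27·(-3) + 21·(4) = 3.
Scale by 222/3 = 74: (a₀, b₀) = (-222, 296).
General solution: a = -222 + 7t, b = 296 - 9t for integer t.
a ≥ 0: smallest is -222 mod 7 = 2 (at t = 32), with b = 8.

2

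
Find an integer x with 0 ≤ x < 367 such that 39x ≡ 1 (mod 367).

gcd(367, 39) = 1.
By Bézout, 39·(160) + 367·(-17) = 1.
So 39·160 ≡ 1 (mod 367), and 160 mod 367 = 160.

160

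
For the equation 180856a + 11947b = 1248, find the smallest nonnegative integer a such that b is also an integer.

529

gcd(180856, 11947):
  180856 = 15×11947 + 1651
  11947 = 7×1651 + 390
  1651 = 4×390 + 91
  390 = 4×91 + 26
  91 = 3×26 + 13
  26 = 2×13
so gcd(180856, 11947) = 13.
13 divides 1248, so solutions exist.
Back-substitute for Bézout coefficients:
  13 = 91 - 3×26
  ... = 180856×(398) + 11947×(-6025)
Scale by 1248/13 = 96: (a₀, b₀) = (38208, -578400).
General solution: a = 38208 + 919t, b = -578400 - 13912t for integer t.
a ≥ 0: smallest is 38208 mod 919 = 529 (at t = -41), with b = -8008.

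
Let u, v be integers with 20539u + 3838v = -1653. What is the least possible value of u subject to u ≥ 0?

13

gcd(20539, 3838) = 19  (20539 = 5×3838 + 1349, 3838 = 2×1349 + 1140, 1349 = 1×1140 + 209, 1140 = 5×209 + 95, 209 = 2×95 + 19, 95 = 5×19).
19 divides -1653, so solutions exist.
Back-substituting, 20539×(37) + 3838×(-198) = 19.
Scale by -1653/19 = -87: (u₀, v₀) = (-3219, 17226).
General solution: u = -3219 + 202t, v = 17226 - 1081t for integer t.
u ≥ 0: smallest is -3219 mod 202 = 13 (at t = 16), with v = -70.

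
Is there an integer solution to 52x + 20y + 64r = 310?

no

gcd(52, 20):
  52 = 2×20 + 12
  20 = 1×12 + 8
  12 = 1×8 + 4
  8 = 2×4
so gcd(52, 20) = 4.
gcd(4, 64) = 4.
4 does not divide 310 (remainder 2), so no integer solutions.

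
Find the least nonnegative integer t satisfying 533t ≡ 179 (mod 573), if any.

325

gcd(573, 533) = 1  (573 = 1·533 + 40, 533 = 13·40 + 13, 40 = 3·13 + 1, 13 = 13·1).
1 divides 179, so solutions exist.
Back-substituting, 533·(-43) + 573·(40) = 1.
So 533·(-43) ≡ 1 (mod 573); multiply by 179: t ≡ -7697 (mod 573).
Smallest nonnegative: t = -7697 mod 573 = 325.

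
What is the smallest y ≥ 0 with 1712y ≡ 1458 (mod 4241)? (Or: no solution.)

gcd(4241, 1712) = 1.
1 divides 1458, so solutions exist.
By Bézout, 1712*(-1033) + 4241*(417) = 1.
So 1712*(-1033) ≡ 1 (mod 4241); multiply by 1458: y ≡ -1506114 (mod 4241).
Smallest nonnegative: y = -1506114 mod 4241 = 3682.

3682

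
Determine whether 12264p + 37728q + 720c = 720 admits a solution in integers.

yes

gcd(37728, 12264) = 24  (37728 = 3×12264 + 936, 12264 = 13×936 + 96, 936 = 9×96 + 72, 96 = 1×72 + 24, 72 = 3×24).
gcd(24, 720) = 24.
24 divides 720, so integer solutions exist.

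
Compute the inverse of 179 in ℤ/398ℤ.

189

gcd(398, 179) = 1.
By Bézout, 179·(189) + 398·(-85) = 1.
So 179·189 ≡ 1 (mod 398), and 189 mod 398 = 189.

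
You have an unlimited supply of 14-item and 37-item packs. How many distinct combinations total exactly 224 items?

1

Need nonnegative integers with 14j + 37k = 224.
gcd(14, 37) = 1, and 14·(8) + 37·(-3) = 1.
So (j₀, k₀) = (1792, -672); general j = 1792 + 37t, k = -672 - 14t.
j ≥ 0 ⇒ t ≥ -48; k ≥ 0 ⇒ t ≤ -48. That's 1 value of t.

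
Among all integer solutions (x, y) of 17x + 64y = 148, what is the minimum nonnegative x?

gcd(64, 17) = 1  (64 = 3·17 + 13, 17 = 1·13 + 4, 13 = 3·4 + 1, 4 = 4·1).
1 divides 148, so solutions exist.
Back-substituting, 17·(-15) + 64·(4) = 1.
Scale by 148/1 = 148: (x₀, y₀) = (-2220, 592).
General solution: x = -2220 + 64t, y = 592 - 17t for integer t.
x ≥ 0: smallest is -2220 mod 64 = 20 (at t = 35), with y = -3.

20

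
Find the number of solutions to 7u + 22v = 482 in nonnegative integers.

3

gcd(22, 7) = 1  (22 = 3*7 + 1, 7 = 7*1).
Back-substituting, 7*(-3) + 22*(1) = 1.
Scale by 482: one solution is (-1446, 482). Reduce u mod 22: (6, 20).
General: u = 6 + 22t, v = 20 - 7t.
u ≥ 0 ⇒ t ≥ 0; v ≥ 0 ⇒ t ≤ 2. So t ∈ [0, 2]: 3 solutions.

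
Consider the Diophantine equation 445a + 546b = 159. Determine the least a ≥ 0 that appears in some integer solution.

gcd(546, 445) = 1  (546 = 1*445 + 101, 445 = 4*101 + 41, 101 = 2*41 + 19, 41 = 2*19 + 3, 19 = 6*3 + 1, 3 = 3*1).
1 divides 159, so solutions exist.
Back-substituting, 445*(-173) + 546*(141) = 1.
Scale by 159/1 = 159: (a₀, b₀) = (-27507, 22419).
General solution: a = -27507 + 546t, b = 22419 - 445t for integer t.
a ≥ 0: smallest is -27507 mod 546 = 339 (at t = 51), with b = -276.

339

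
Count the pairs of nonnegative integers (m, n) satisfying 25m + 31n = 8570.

gcd(31, 25):
  31 = 1·25 + 6
  25 = 4·6 + 1
  6 = 6·1
so gcd(31, 25) = 1.
Back-substitute for Bézout coefficients:
  1 = 25 - 4·6
  ... = 25·(5) + 31·(-4)
Scale by 8570: one solution is (42850, -34280). Reduce m mod 31: (8, 270).
General: m = 8 + 31t, n = 270 - 25t.
m ≥ 0 ⇒ t ≥ 0; n ≥ 0 ⇒ t ≤ 10. So t ∈ [0, 10]: 11 solutions.

11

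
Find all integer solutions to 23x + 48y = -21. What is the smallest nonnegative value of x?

45

gcd(48, 23) = 1.
1 divides -21, so solutions exist.
By Bézout, 23*(23) + 48*(-11) = 1.
Scale by -21/1 = -21: (x₀, y₀) = (-483, 231).
General solution: x = -483 + 48t, y = 231 - 23t for integer t.
x ≥ 0: smallest is -483 mod 48 = 45 (at t = 11), with y = -22.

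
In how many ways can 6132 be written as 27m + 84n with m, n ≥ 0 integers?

gcd(84, 27) = 3.
By Bézout, 27·(-3) + 84·(1) = 3.
One solution: (0, 73).
General: m = 0 + 28t, n = 73 - 9t.
m ≥ 0 ⇒ t ≥ 0; n ≥ 0 ⇒ t ≤ 8. So t ∈ [0, 8]: 9 solutions.

9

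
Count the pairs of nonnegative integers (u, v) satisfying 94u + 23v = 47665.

22

gcd(94, 23):
  94 = 4·23 + 2
  23 = 11·2 + 1
  2 = 2·1
so gcd(94, 23) = 1.
Back-substitute for Bézout coefficients:
  1 = 23 - 11·2
  ... = 94·(-11) + 23·(45)
Scale by 47665: one solution is (-524315, 2144925). Reduce u mod 23: (16, 2007).
General: u = 16 + 23t, v = 2007 - 94t.
u ≥ 0 ⇒ t ≥ 0; v ≥ 0 ⇒ t ≤ 21. So t ∈ [0, 21]: 22 solutions.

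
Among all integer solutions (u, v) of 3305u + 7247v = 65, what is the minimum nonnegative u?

6951

gcd(7247, 3305):
  7247 = 2·3305 + 637
  3305 = 5·637 + 120
  637 = 5·120 + 37
  120 = 3·37 + 9
  37 = 4·9 + 1
  9 = 9·1
so gcd(7247, 3305) = 1.
1 divides 65, so solutions exist.
Back-substitute for Bézout coefficients:
  1 = 37 - 4·9
  ... = 3305·(-785) + 7247·(358)
Scale by 65/1 = 65: (u₀, v₀) = (-51025, 23270).
General solution: u = -51025 + 7247t, v = 23270 - 3305t for integer t.
u ≥ 0: smallest is -51025 mod 7247 = 6951 (at t = 8), with v = -3170.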